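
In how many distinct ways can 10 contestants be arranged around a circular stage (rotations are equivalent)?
Circular: fix one position, arrange the rest. (10-1)! = 362880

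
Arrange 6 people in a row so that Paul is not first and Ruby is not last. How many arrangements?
By inclusion-exclusion: 6! - 2×(6-1)! + (6-2)! = 720 - 240 + 24 = 504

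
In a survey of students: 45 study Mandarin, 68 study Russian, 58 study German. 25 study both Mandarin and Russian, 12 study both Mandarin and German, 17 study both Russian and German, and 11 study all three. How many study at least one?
|A∪B∪C| = 45+68+58-25-12-17+11 = 128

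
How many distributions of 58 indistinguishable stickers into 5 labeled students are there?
C(58+5-1, 5-1) = C(62, 4) = 557845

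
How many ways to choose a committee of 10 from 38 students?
C(38,10) = 38!/(10!×28!) = 472733756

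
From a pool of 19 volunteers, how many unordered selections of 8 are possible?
C(19,8) = 19!/(8!×11!) = 75582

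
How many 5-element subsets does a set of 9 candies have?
C(9,5) = 9!/(5!×4!) = 126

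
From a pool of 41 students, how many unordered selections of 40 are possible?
C(41,40) = 41!/(40!×1!) = 41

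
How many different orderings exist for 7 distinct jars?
7! = 5040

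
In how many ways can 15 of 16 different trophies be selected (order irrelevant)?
C(16,15) = 16!/(15!×1!) = 16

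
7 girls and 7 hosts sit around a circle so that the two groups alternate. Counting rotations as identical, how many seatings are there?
Fix one of the girls: (7-1)! ways for the remaining girls, × 7! ways for the hosts = 720 × 5040 = 3628800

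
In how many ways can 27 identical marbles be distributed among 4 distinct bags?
C(27+4-1, 4-1) = C(30, 3) = 4060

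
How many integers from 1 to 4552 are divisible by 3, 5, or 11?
⌊4552/3⌋+⌊4552/5⌋+⌊4552/11⌋ - ⌊4552/15⌋-⌊4552/33⌋-⌊4552/55⌋ + ⌊4552/165⌋ = 1517+910+413 - 303-137-82 + 27 = 2345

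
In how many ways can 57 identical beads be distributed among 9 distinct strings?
C(57+9-1, 9-1) = C(65, 8) = 5047381560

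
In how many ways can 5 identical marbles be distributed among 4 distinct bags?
C(5+4-1, 4-1) = C(8, 3) = 56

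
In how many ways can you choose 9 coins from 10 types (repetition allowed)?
C(9+10-1, 10-1) = C(18, 9) = 48620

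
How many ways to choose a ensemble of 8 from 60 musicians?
C(60,8) = 60!/(8!×52!) = 2558620845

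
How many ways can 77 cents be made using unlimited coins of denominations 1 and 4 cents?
Coefficient of x^77 in 1/(1-x^1) · 1/(1-x^4). Use j coins of 4 for j = 0..⌊77/4⌋ = 19, the rest in 1s: 19 + 1 = 20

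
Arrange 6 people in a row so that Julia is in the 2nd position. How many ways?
Fix one position: (6-1)! = 120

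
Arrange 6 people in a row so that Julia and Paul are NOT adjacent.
Total - adjacent = 6! - (6-1)!×2 = 720 - 240 = 480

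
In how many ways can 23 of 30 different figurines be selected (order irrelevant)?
C(30,23) = 30!/(23!×7!) = 2035800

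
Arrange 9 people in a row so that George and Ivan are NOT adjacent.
Total - adjacent = 9! - (9-1)!×2 = 362880 - 80640 = 282240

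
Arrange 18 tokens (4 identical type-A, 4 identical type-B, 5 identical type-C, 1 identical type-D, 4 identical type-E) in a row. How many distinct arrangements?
18! / (4! × 4! × 5! × 1! × 4!) = 3859455600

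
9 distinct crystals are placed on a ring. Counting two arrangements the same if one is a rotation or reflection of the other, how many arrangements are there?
(9-1)!/2 = 40320/2 = 20160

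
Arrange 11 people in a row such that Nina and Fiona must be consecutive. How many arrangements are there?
Treat the 2 as one block: (11-2+1)! × 2! = 3628800 × 2 = 7257600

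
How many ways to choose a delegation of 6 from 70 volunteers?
C(70,6) = 70!/(6!×64!) = 131115985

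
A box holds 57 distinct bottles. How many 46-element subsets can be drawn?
C(57,46) = 57!/(46!×11!) = 184509266760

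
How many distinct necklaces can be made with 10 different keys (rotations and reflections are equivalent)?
(10-1)!/2 = 362880/2 = 181440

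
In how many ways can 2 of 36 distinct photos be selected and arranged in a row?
P(36,2) = 36!/(36-2)! = 1260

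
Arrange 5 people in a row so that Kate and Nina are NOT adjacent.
Total - adjacent = 5! - (5-1)!×2 = 120 - 48 = 72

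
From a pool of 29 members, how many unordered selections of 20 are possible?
C(29,20) = 29!/(20!×9!) = 10015005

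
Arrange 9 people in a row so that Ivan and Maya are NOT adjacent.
Total - adjacent = 9! - (9-1)!×2 = 362880 - 80640 = 282240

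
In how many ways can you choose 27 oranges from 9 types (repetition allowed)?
C(27+9-1, 9-1) = C(35, 8) = 23535820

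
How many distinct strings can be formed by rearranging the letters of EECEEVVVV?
9! / (4! × 1! × 4!) = 630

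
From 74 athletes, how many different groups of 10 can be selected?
C(74,10) = 74!/(10!×64!) = 718406958841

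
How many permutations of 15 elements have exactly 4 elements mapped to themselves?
Choose the 4 fixed points C(15,4) = 1365, derange the rest: !11 = Σ_{j=0}^{11} (-1)^j·11!/j! = 39916800 - 39916800 + 19958400 - 6652800 + 1663200 - 332640 + 55440 - 7920 + 990 - 110 + 11 - 1 = 14684570. Product = 1365 × 14684570 = 20044438050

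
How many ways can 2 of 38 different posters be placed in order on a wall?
P(38,2) = 38!/(38-2)! = 1406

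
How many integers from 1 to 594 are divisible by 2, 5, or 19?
⌊594/2⌋+⌊594/5⌋+⌊594/19⌋ - ⌊594/10⌋-⌊594/38⌋-⌊594/95⌋ + ⌊594/190⌋ = 297+118+31 - 59-15-6 + 3 = 369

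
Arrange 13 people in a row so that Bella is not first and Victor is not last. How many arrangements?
By inclusion-exclusion: 13! - 2×(13-1)! + (13-2)! = 6227020800 - 958003200 + 39916800 = 5308934400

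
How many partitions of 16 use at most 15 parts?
By conjugation, equals partitions of 16 into parts ≤ 15. Let r_j(i) = number of partitions of i into parts ≤ j, for i = 0..16. r_1(i) = 1 for all i; r_j(i) = r_{j-1}(i) + r_j(i-j). Rows j = 2..15: ≤2: 1 1 2 2 3 3 4 4 5 5 6 6 7 7 8 8 9; ≤3: 1 1 2 3 4 5 7 8 10 12 14 16 19 21 24 27 30; ≤4: 1 1 2 3 5 6 9 11 15 18 23 27 34 39 47 54 64; ≤5: 1 1 2 3 5 7 10 13 18 23 30 37 47 57 70 84 101; ≤6: 1 1 2 3 5 7 11 14 20 26 35 44 58 71 90 110 136; ≤7: 1 1 2 3 5 7 11 15 21 28 38 49 65 82 105 131 164; ≤8: 1 1 2 3 5 7 11 15 22 29 40 52 70 89 116 146 186; ≤9: 1 1 2 3 5 7 11 15 22 30 41 54 73 94 123 157 201; ≤10: 1 1 2 3 5 7 11 15 22 30 42 55 75 97 128 164 212; ≤11: 1 1 2 3 5 7 11 15 22 30 42 56 76 99 131 169 219; ≤12: 1 1 2 3 5 7 11 15 22 30 42 56 77 100 133 172 224; ≤13: 1 1 2 3 5 7 11 15 22 30 42 56 77 101 134 174 227; ≤14: 1 1 2 3 5 7 11 15 22 30 42 56 77 101 135 175 229; ≤15: 1 1 2 3 5 7 11 15 22 30 42 56 77 101 135 176 230. r_15(16) = 230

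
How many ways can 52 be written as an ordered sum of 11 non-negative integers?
C(52+11-1, 11-1) = C(62, 10) = 107518933731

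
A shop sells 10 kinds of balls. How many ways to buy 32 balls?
C(32+10-1, 10-1) = C(41, 9) = 350343565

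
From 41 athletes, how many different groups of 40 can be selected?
C(41,40) = 41!/(40!×1!) = 41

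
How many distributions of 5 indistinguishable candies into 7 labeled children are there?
C(5+7-1, 7-1) = C(11, 6) = 462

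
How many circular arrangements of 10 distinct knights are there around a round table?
Circular: fix one position, arrange the rest. (10-1)! = 362880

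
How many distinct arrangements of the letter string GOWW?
4! / (1! × 2! × 1!) = 12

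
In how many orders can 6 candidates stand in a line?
6! = 720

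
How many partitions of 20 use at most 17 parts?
By conjugation, equals partitions of 20 into parts ≤ 17. Let r_j(i) = number of partitions of i into parts ≤ j, for i = 0..20. r_1(i) = 1 for all i; r_j(i) = r_{j-1}(i) + r_j(i-j). Rows j = 2..17: ≤2: 1 1 2 2 3 3 4 4 5 5 6 6 7 7 8 8 9 9 10 10 11; ≤3: 1 1 2 3 4 5 7 8 10 12 14 16 19 21 24 27 30 33 37 40 44; ≤4: 1 1 2 3 5 6 9 11 15 18 23 27 34 39 47 54 64 72 84 94 108; ≤5: 1 1 2 3 5 7 10 13 18 23 30 37 47 57 70 84 101 119 141 164 192; ≤6: 1 1 2 3 5 7 11 14 20 26 35 44 58 71 90 110 136 163 199 235 282; ≤7: 1 1 2 3 5 7 11 15 21 28 38 49 65 82 105 131 164 201 248 300 364; ≤8: 1 1 2 3 5 7 11 15 22 29 40 52 70 89 116 146 186 230 288 352 434; ≤9: 1 1 2 3 5 7 11 15 22 30 41 54 73 94 123 157 201 252 318 393 488; ≤10: 1 1 2 3 5 7 11 15 22 30 42 55 75 97 128 164 212 267 340 423 530; ≤11: 1 1 2 3 5 7 11 15 22 30 42 56 76 99 131 169 219 278 355 445 560; ≤12: 1 1 2 3 5 7 11 15 22 30 42 56 77 100 133 172 224 285 366 460 582; ≤13: 1 1 2 3 5 7 11 15 22 30 42 56 77 101 134 174 227 290 373 471 597; ≤14: 1 1 2 3 5 7 11 15 22 30 42 56 77 101 135 175 229 293 378 478 608; ≤15: 1 1 2 3 5 7 11 15 22 30 42 56 77 101 135 176 230 295 381 483 615; ≤16: 1 1 2 3 5 7 11 15 22 30 42 56 77 101 135 176 231 296 383 486 620; ≤17: 1 1 2 3 5 7 11 15 22 30 42 56 77 101 135 176 231 297 384 488 623. r_17(20) = 623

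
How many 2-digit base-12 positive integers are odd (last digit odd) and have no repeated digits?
Last∈{1,3,5,7,9,11}. Last=0: 0. Last nonzero: 6×10×P(10,0) = 60. Total = 60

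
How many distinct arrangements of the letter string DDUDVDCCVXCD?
12! / (1! × 3! × 5! × 2! × 1!) = 332640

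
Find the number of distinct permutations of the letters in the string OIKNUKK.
7! / (1! × 1! × 1! × 3! × 1!) = 840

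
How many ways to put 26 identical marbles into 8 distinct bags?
C(26+8-1, 8-1) = C(33, 7) = 4272048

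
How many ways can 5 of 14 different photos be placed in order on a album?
P(14,5) = 14!/(14-5)! = 240240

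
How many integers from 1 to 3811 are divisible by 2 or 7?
⌊3811/2⌋ + ⌊3811/7⌋ - ⌊3811/14⌋ = 1905 + 544 - 272 = 2177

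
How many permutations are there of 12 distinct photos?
12! = 479001600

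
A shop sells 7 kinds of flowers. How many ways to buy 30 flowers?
C(30+7-1, 7-1) = C(36, 6) = 1947792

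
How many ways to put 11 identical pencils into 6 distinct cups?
C(11+6-1, 6-1) = C(16, 5) = 4368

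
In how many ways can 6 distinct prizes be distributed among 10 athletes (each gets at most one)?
P(10,6) = 10!/(10-6)! = 151200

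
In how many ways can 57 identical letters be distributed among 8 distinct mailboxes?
C(57+8-1, 8-1) = C(64, 7) = 621216192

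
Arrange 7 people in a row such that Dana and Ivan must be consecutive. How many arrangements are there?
Treat the 2 as one block: (7-2+1)! × 2! = 720 × 2 = 1440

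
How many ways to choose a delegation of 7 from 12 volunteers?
C(12,7) = 12!/(7!×5!) = 792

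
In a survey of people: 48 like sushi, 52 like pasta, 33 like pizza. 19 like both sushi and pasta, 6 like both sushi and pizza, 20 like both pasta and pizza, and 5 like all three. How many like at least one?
|A∪B∪C| = 48+52+33-19-6-20+5 = 93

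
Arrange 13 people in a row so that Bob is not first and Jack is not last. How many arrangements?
By inclusion-exclusion: 13! - 2×(13-1)! + (13-2)! = 6227020800 - 958003200 + 39916800 = 5308934400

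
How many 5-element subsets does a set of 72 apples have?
C(72,5) = 72!/(5!×67!) = 13991544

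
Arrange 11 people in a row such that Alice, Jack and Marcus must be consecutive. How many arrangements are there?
Treat the 3 as one block: (11-3+1)! × 3! = 362880 × 6 = 2177280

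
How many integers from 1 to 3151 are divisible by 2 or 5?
⌊3151/2⌋ + ⌊3151/5⌋ - ⌊3151/10⌋ = 1575 + 630 - 315 = 1890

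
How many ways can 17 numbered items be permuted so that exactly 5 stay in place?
Choose the 5 fixed points C(17,5) = 6188, derange the rest: !12 = Σ_{j=0}^{12} (-1)^j·12!/j! = 479001600 - 479001600 + 239500800 - 79833600 + 19958400 - 3991680 + 665280 - 95040 + 11880 - 1320 + 132 - 12 + 1 = 176214841. Product = 6188 × 176214841 = 1090417436108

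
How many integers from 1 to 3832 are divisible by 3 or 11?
⌊3832/3⌋ + ⌊3832/11⌋ - ⌊3832/33⌋ = 1277 + 348 - 116 = 1509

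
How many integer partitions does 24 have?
Pentagonal recurrence p(n) = p(n-1) + p(n-2) - p(n-5) - p(n-7) + p(n-12) + p(n-15) - ... gives p(0..23) = 1, 1, 2, 3, 5, 7, 11, 15, 22, 30, 42, 56, 77, 101, 135, 176, 231, 297, 385, 490, 627, 792, 1002, 1255. p(24) = p(23) + p(22) - p(19) - p(17) + p(12) + p(9) - p(2) = 1255 + 1002 - 490 - 297 + 77 + 30 - 2 = 1575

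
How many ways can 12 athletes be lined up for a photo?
12! = 479001600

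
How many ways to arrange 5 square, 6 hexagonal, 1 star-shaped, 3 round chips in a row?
15! / (5! × 6! × 1! × 3!) = 2522520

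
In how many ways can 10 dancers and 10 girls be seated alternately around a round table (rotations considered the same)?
Fix one of the dancers: (10-1)! ways for the remaining dancers, × 10! ways for the girls = 362880 × 3628800 = 1316818944000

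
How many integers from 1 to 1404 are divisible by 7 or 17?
⌊1404/7⌋ + ⌊1404/17⌋ - ⌊1404/119⌋ = 200 + 82 - 11 = 271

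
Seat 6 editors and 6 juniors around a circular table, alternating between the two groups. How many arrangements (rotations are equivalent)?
Fix one of the editors: (6-1)! ways for the remaining editors, × 6! ways for the juniors = 120 × 720 = 86400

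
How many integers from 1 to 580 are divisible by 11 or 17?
⌊580/11⌋ + ⌊580/17⌋ - ⌊580/187⌋ = 52 + 34 - 3 = 83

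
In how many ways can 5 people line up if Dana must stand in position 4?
Fix one position: (5-1)! = 24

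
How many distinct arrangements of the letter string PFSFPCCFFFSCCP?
14! / (3! × 5! × 2! × 4!) = 2522520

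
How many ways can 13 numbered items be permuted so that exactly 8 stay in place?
Choose the 8 fixed points C(13,8) = 1287, derange the rest: !5 = Σ_{j=0}^{5} (-1)^j·5!/j! = 120 - 120 + 60 - 20 + 5 - 1 = 44. Product = 1287 × 44 = 56628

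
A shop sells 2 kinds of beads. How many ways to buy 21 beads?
C(21+2-1, 2-1) = C(22, 1) = 22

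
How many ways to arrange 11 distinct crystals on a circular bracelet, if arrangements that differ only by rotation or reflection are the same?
(11-1)!/2 = 3628800/2 = 1814400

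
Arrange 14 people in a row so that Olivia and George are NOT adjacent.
Total - adjacent = 14! - (14-1)!×2 = 87178291200 - 12454041600 = 74724249600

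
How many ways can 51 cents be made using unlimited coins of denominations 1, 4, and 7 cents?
Coefficient of x^51 in 1/(1-x^1) · 1/(1-x^4) · 1/(1-x^7). Case on j = number of 7-cent coins (j = 0..7); remainder r = 51 - 7j is made from {1,4} in ⌊r/4⌋+1 ways. r = 51, 44, 37, 30, 23, 16, 9, 2 → 13 + 12 + 10 + 8 + 6 + 5 + 3 + 1 = 58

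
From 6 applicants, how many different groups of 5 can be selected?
C(6,5) = 6!/(5!×1!) = 6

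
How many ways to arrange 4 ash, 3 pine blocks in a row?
7! / (4! × 3!) = 35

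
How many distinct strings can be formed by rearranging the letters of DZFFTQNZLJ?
10! / (1! × 2! × 1! × 2! × 1! × 1! × 1! × 1!) = 907200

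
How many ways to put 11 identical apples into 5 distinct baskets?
C(11+5-1, 5-1) = C(15, 4) = 1365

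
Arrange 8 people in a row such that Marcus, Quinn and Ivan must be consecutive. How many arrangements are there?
Treat the 3 as one block: (8-3+1)! × 3! = 720 × 6 = 4320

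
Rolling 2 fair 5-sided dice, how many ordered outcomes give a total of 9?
Coefficient of x^9 in (x + x² + ... + x^5)^2. By inclusion-exclusion on dice exceeding 5: Σ_j (-1)^j C(2,j)·C(9-1-5j, 1) = C(2,0)·C(8,1) - C(2,1)·C(3,1) = 1·8 - 2·3 = 2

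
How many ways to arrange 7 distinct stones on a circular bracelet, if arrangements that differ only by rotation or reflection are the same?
(7-1)!/2 = 720/2 = 360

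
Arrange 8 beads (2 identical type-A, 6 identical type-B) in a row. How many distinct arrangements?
8! / (2! × 6!) = 28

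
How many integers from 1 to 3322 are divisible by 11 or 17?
⌊3322/11⌋ + ⌊3322/17⌋ - ⌊3322/187⌋ = 302 + 195 - 17 = 480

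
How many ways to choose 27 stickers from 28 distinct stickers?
C(28,27) = 28!/(27!×1!) = 28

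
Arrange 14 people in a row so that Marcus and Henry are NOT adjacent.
Total - adjacent = 14! - (14-1)!×2 = 87178291200 - 12454041600 = 74724249600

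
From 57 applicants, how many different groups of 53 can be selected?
C(57,53) = 57!/(53!×4!) = 395010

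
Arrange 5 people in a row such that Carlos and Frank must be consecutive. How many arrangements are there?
Treat the 2 as one block: (5-2+1)! × 2! = 24 × 2 = 48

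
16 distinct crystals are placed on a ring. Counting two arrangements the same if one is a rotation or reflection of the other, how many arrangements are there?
(16-1)!/2 = 1307674368000/2 = 653837184000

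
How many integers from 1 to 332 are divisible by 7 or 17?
⌊332/7⌋ + ⌊332/17⌋ - ⌊332/119⌋ = 47 + 19 - 2 = 64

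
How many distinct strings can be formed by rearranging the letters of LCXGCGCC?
8! / (2! × 1! × 1! × 4!) = 840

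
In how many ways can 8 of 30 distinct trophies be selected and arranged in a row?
P(30,8) = 30!/(30-8)! = 235989936000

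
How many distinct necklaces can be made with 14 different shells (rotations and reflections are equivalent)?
(14-1)!/2 = 6227020800/2 = 3113510400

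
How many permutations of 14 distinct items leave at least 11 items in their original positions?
Exactly j fixed points: C(14,j)·!(14-j); sum over j ≥ 11 (derangement numbers via !m = (m-1)·(!(m-1) + !(m-2)): !0..!3 = 1, 0, 1, 2). Σ_{j=11}^{14} C(14,j)·!(14-j) = C(14,11)·!3 + C(14,12)·!2 + C(14,13)·!1 + C(14,14)·!0 = 364·2 + 91·1 + 14·0 + 1·1 = 820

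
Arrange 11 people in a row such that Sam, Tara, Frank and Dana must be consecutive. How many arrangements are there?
Treat the 4 as one block: (11-4+1)! × 4! = 40320 × 24 = 967680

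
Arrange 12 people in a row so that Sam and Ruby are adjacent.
Treat as block: (12-1)! × 2! = 39916800 × 2 = 79833600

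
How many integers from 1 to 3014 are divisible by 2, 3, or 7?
⌊3014/2⌋+⌊3014/3⌋+⌊3014/7⌋ - ⌊3014/6⌋-⌊3014/14⌋-⌊3014/21⌋ + ⌊3014/42⌋ = 1507+1004+430 - 502-215-143 + 71 = 2152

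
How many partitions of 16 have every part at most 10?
Let r_j(i) = number of partitions of i into parts ≤ j, for i = 0..16. r_1(i) = 1 for all i; r_j(i) = r_{j-1}(i) + r_j(i-j). Rows j = 2..10: ≤2: 1 1 2 2 3 3 4 4 5 5 6 6 7 7 8 8 9; ≤3: 1 1 2 3 4 5 7 8 10 12 14 16 19 21 24 27 30; ≤4: 1 1 2 3 5 6 9 11 15 18 23 27 34 39 47 54 64; ≤5: 1 1 2 3 5 7 10 13 18 23 30 37 47 57 70 84 101; ≤6: 1 1 2 3 5 7 11 14 20 26 35 44 58 71 90 110 136; ≤7: 1 1 2 3 5 7 11 15 21 28 38 49 65 82 105 131 164; ≤8: 1 1 2 3 5 7 11 15 22 29 40 52 70 89 116 146 186; ≤9: 1 1 2 3 5 7 11 15 22 30 41 54 73 94 123 157 201; ≤10: 1 1 2 3 5 7 11 15 22 30 42 55 75 97 128 164 212. r_10(16) = 212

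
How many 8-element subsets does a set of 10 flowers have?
C(10,8) = 10!/(8!×2!) = 45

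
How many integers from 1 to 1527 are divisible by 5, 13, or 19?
⌊1527/5⌋+⌊1527/13⌋+⌊1527/19⌋ - ⌊1527/65⌋-⌊1527/95⌋-⌊1527/247⌋ + ⌊1527/1235⌋ = 305+117+80 - 23-16-6 + 1 = 458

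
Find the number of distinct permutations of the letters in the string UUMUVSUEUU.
10! / (1! × 1! × 6! × 1! × 1!) = 5040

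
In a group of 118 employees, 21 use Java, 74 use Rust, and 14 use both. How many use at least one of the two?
|A∪B| = |A| + |B| - |A∩B| = 21 + 74 - 14 = 81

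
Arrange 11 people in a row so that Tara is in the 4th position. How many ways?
Fix one position: (11-1)! = 3628800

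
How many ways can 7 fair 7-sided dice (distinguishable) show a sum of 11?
Coefficient of x^11 in (x + x² + ... + x^7)^7. By inclusion-exclusion on dice exceeding 7: Σ_j (-1)^j C(7,j)·C(11-1-7j, 6) = C(7,0)·C(10,6) = 1·210 = 210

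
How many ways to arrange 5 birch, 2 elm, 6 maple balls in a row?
13! / (5! × 2! × 6!) = 36036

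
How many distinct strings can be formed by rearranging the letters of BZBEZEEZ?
8! / (3! × 3! × 2!) = 560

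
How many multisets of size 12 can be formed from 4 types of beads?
C(12+4-1, 4-1) = C(15, 3) = 455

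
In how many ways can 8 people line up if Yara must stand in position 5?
Fix one position: (8-1)! = 5040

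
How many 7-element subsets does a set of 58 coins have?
C(58,7) = 58!/(7!×51!) = 300674088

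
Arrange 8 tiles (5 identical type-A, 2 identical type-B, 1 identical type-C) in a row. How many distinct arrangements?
8! / (5! × 2! × 1!) = 168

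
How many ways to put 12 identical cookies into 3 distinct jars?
C(12+3-1, 3-1) = C(14, 2) = 91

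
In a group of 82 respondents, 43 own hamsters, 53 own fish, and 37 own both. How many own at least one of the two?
|A∪B| = |A| + |B| - |A∩B| = 43 + 53 - 37 = 59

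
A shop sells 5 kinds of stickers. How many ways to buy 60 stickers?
C(60+5-1, 5-1) = C(64, 4) = 635376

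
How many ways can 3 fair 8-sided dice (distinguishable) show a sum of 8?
Coefficient of x^8 in (x + x² + ... + x^8)^3. By inclusion-exclusion on dice exceeding 8: Σ_j (-1)^j C(3,j)·C(8-1-8j, 2) = C(3,0)·C(7,2) = 1·21 = 21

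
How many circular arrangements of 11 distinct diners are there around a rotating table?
Circular: fix one position, arrange the rest. (11-1)! = 3628800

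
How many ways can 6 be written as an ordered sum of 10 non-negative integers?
C(6+10-1, 10-1) = C(15, 9) = 5005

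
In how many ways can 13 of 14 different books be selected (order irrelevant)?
C(14,13) = 14!/(13!×1!) = 14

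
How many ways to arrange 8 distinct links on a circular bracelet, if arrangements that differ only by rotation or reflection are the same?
(8-1)!/2 = 5040/2 = 2520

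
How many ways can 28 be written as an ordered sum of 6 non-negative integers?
C(28+6-1, 6-1) = C(33, 5) = 237336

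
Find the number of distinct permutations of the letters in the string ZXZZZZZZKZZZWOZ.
15! / (11! × 1! × 1! × 1! × 1!) = 32760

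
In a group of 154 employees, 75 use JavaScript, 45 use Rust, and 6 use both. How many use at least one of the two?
|A∪B| = |A| + |B| - |A∩B| = 75 + 45 - 6 = 114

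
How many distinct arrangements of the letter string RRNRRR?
6! / (1! × 5!) = 6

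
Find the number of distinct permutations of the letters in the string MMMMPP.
6! / (2! × 4!) = 15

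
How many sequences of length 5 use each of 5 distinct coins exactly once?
5! = 120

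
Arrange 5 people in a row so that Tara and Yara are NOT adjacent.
Total - adjacent = 5! - (5-1)!×2 = 120 - 48 = 72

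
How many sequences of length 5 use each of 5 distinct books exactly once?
5! = 120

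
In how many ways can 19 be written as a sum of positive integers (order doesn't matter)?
Pentagonal recurrence p(n) = p(n-1) + p(n-2) - p(n-5) - p(n-7) + p(n-12) + p(n-15) - ... gives p(0..18) = 1, 1, 2, 3, 5, 7, 11, 15, 22, 30, 42, 56, 77, 101, 135, 176, 231, 297, 385. p(19) = p(18) + p(17) - p(14) - p(12) + p(7) + p(4) = 385 + 297 - 135 - 77 + 15 + 5 = 490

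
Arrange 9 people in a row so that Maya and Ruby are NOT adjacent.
Total - adjacent = 9! - (9-1)!×2 = 362880 - 80640 = 282240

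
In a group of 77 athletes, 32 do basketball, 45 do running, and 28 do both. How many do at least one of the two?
|A∪B| = |A| + |B| - |A∩B| = 32 + 45 - 28 = 49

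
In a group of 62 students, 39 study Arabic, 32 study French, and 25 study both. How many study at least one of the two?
|A∪B| = |A| + |B| - |A∩B| = 39 + 32 - 25 = 46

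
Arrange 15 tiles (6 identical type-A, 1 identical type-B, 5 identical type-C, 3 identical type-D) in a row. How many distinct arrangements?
15! / (6! × 1! × 5! × 3!) = 2522520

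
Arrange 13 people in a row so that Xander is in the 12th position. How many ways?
Fix one position: (13-1)! = 479001600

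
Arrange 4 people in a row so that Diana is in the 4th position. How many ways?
Fix one position: (4-1)! = 6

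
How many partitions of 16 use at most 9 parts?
By conjugation, equals partitions of 16 into parts ≤ 9. Let r_j(i) = number of partitions of i into parts ≤ j, for i = 0..16. r_1(i) = 1 for all i; r_j(i) = r_{j-1}(i) + r_j(i-j). Rows j = 2..9: ≤2: 1 1 2 2 3 3 4 4 5 5 6 6 7 7 8 8 9; ≤3: 1 1 2 3 4 5 7 8 10 12 14 16 19 21 24 27 30; ≤4: 1 1 2 3 5 6 9 11 15 18 23 27 34 39 47 54 64; ≤5: 1 1 2 3 5 7 10 13 18 23 30 37 47 57 70 84 101; ≤6: 1 1 2 3 5 7 11 14 20 26 35 44 58 71 90 110 136; ≤7: 1 1 2 3 5 7 11 15 21 28 38 49 65 82 105 131 164; ≤8: 1 1 2 3 5 7 11 15 22 29 40 52 70 89 116 146 186; ≤9: 1 1 2 3 5 7 11 15 22 30 41 54 73 94 123 157 201. r_9(16) = 201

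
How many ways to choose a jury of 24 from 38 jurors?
C(38,24) = 38!/(24!×14!) = 9669554100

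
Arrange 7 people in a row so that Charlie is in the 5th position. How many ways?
Fix one position: (7-1)! = 720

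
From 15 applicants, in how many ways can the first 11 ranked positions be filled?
P(15,11) = 15!/(15-11)! = 54486432000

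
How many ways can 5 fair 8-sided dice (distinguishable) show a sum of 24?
Coefficient of x^24 in (x + x² + ... + x^8)^5. By inclusion-exclusion on dice exceeding 8: Σ_j (-1)^j C(5,j)·C(24-1-8j, 4) = C(5,0)·C(23,4) - C(5,1)·C(15,4) + C(5,2)·C(7,4) = 1·8855 - 5·1365 + 10·35 = 2380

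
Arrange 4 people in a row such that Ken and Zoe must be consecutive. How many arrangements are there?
Treat the 2 as one block: (4-2+1)! × 2! = 6 × 2 = 12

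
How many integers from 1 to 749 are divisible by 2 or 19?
⌊749/2⌋ + ⌊749/19⌋ - ⌊749/38⌋ = 374 + 39 - 19 = 394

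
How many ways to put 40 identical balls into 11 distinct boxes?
C(40+11-1, 11-1) = C(50, 10) = 10272278170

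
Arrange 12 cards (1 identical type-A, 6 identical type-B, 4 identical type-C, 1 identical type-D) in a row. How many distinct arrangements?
12! / (1! × 6! × 4! × 1!) = 27720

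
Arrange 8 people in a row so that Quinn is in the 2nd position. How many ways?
Fix one position: (8-1)! = 5040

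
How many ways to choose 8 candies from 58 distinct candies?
C(58,8) = 58!/(8!×50!) = 1916797311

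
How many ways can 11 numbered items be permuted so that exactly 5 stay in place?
Choose the 5 fixed points C(11,5) = 462, derange the rest: !6 = Σ_{j=0}^{6} (-1)^j·6!/j! = 720 - 720 + 360 - 120 + 30 - 6 + 1 = 265. Product = 462 × 265 = 122430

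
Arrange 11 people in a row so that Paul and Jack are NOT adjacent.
Total - adjacent = 11! - (11-1)!×2 = 39916800 - 7257600 = 32659200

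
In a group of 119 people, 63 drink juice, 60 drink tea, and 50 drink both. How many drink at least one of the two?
|A∪B| = |A| + |B| - |A∩B| = 63 + 60 - 50 = 73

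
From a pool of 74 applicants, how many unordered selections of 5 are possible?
C(74,5) = 74!/(5!×69!) = 16108764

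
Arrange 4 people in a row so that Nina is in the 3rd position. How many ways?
Fix one position: (4-1)! = 6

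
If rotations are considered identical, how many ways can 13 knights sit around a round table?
Circular: fix one position, arrange the rest. (13-1)! = 479001600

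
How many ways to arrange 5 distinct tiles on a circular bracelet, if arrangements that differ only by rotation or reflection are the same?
(5-1)!/2 = 24/2 = 12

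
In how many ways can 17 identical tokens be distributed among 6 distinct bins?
C(17+6-1, 6-1) = C(22, 5) = 26334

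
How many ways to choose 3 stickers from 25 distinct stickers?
C(25,3) = 25!/(3!×22!) = 2300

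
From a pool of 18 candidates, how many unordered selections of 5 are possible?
C(18,5) = 18!/(5!×13!) = 8568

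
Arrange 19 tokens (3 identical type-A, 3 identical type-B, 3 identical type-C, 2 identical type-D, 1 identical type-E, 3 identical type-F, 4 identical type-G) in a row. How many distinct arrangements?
19! / (3! × 3! × 3! × 2! × 1! × 3! × 4!) = 1955457504000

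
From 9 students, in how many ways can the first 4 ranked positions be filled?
P(9,4) = 9!/(9-4)! = 3024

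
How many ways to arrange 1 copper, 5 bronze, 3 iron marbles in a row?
9! / (1! × 5! × 3!) = 504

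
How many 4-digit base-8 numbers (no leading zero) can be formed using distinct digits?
First digit: 7 choices (nonzero). Then descending: 7 × 7 × 6 × 5 = 1470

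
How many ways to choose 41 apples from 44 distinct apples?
C(44,41) = 44!/(41!×3!) = 13244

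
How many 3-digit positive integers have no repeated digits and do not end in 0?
Last digit: 9 nonzero choices. First digit: 8 (nonzero, ≠last). Middle 1: P(8,1) = 8. Total = 576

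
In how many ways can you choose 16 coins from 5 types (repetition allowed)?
C(16+5-1, 5-1) = C(20, 4) = 4845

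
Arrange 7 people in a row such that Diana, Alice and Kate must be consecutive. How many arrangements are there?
Treat the 3 as one block: (7-3+1)! × 3! = 120 × 6 = 720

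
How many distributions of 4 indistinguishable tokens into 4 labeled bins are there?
C(4+4-1, 4-1) = C(7, 3) = 35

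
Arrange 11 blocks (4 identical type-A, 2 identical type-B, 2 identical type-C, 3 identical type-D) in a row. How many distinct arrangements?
11! / (4! × 2! × 2! × 3!) = 69300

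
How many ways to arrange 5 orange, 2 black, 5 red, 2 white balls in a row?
14! / (5! × 2! × 5! × 2!) = 1513512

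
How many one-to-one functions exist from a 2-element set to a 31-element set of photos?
P(31,2) = 31!/(31-2)! = 930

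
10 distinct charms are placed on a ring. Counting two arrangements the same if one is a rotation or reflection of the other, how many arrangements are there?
(10-1)!/2 = 362880/2 = 181440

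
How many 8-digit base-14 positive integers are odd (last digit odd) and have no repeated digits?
Last∈{1,3,5,7,9,11,13}. Last=0: 0. Last nonzero: 7×12×P(12,6) = 55883520. Total = 55883520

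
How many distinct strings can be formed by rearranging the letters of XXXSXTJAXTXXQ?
13! / (1! × 2! × 1! × 7! × 1! × 1!) = 617760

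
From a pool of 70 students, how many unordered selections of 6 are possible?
C(70,6) = 70!/(6!×64!) = 131115985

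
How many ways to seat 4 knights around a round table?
Circular: fix one position, arrange the rest. (4-1)! = 6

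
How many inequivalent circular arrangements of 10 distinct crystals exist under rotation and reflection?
(10-1)!/2 = 362880/2 = 181440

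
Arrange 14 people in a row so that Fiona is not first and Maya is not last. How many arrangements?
By inclusion-exclusion: 14! - 2×(14-1)! + (14-2)! = 87178291200 - 12454041600 + 479001600 = 75203251200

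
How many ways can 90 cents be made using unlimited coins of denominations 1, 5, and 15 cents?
Coefficient of x^90 in 1/(1-x^1) · 1/(1-x^5) · 1/(1-x^15). Case on j = number of 15-cent coins (j = 0..6); remainder r = 90 - 15j is made from {1,5} in ⌊r/5⌋+1 ways. r = 90, 75, 60, 45, 30, 15, 0 → 19 + 16 + 13 + 10 + 7 + 4 + 1 = 70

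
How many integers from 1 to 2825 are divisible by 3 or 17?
⌊2825/3⌋ + ⌊2825/17⌋ - ⌊2825/51⌋ = 941 + 166 - 55 = 1052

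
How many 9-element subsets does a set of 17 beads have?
C(17,9) = 17!/(9!×8!) = 24310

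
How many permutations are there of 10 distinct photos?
10! = 3628800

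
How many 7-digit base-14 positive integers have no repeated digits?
First digit: 13 choices (nonzero). Then descending: 13 × 13 × 12 × 11 × 10 × 9 × 8 = 16061760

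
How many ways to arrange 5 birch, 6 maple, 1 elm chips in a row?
12! / (5! × 6! × 1!) = 5544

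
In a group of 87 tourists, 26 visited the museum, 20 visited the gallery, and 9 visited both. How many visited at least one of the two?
|A∪B| = |A| + |B| - |A∩B| = 26 + 20 - 9 = 37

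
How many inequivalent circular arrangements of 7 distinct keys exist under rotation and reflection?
(7-1)!/2 = 720/2 = 360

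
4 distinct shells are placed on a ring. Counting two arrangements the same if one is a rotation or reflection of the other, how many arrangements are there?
(4-1)!/2 = 6/2 = 3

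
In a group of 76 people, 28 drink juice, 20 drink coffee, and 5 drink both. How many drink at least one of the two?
|A∪B| = |A| + |B| - |A∩B| = 28 + 20 - 5 = 43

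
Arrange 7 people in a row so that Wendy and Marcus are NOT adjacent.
Total - adjacent = 7! - (7-1)!×2 = 5040 - 1440 = 3600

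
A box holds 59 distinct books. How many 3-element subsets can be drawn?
C(59,3) = 59!/(3!×56!) = 32509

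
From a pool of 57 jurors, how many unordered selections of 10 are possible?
C(57,10) = 57!/(10!×47!) = 43183019880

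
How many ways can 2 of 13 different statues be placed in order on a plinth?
P(13,2) = 13!/(13-2)! = 156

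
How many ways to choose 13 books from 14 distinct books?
C(14,13) = 14!/(13!×1!) = 14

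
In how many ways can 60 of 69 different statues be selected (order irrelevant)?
C(69,60) = 69!/(60!×9!) = 56672074888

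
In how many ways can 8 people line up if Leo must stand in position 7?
Fix one position: (8-1)! = 5040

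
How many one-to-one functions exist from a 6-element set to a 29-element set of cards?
P(29,6) = 29!/(29-6)! = 342014400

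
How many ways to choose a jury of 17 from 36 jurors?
C(36,17) = 36!/(17!×19!) = 8597496600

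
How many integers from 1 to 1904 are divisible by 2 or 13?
⌊1904/2⌋ + ⌊1904/13⌋ - ⌊1904/26⌋ = 952 + 146 - 73 = 1025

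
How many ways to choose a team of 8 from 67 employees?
C(67,8) = 67!/(8!×59!) = 6522361560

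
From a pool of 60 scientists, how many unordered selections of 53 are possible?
C(60,53) = 60!/(53!×7!) = 386206920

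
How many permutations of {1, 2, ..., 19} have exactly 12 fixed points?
Choose the 12 fixed points C(19,12) = 50388, derange the rest: !7 = Σ_{j=0}^{7} (-1)^j·7!/j! = 5040 - 5040 + 2520 - 840 + 210 - 42 + 7 - 1 = 1854. Product = 50388 × 1854 = 93419352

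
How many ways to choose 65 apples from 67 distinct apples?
C(67,65) = 67!/(65!×2!) = 2211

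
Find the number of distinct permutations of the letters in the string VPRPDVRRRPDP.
12! / (2! × 2! × 4! × 4!) = 207900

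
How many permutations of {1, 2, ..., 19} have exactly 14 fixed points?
Choose the 14 fixed points C(19,14) = 11628, derange the rest: !5 = Σ_{j=0}^{5} (-1)^j·5!/j! = 120 - 120 + 60 - 20 + 5 - 1 = 44. Product = 11628 × 44 = 511632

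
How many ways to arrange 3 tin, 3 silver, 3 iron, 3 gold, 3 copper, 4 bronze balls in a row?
19! / (3! × 3! × 3! × 3! × 3! × 4!) = 651819168000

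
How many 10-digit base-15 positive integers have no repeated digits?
First digit: 14 choices (nonzero). Then descending: 14 × 14 × 13 × 12 × 11 × 10 × 9 × 8 × 7 × 6 = 10170800640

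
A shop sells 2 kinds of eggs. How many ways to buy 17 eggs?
C(17+2-1, 2-1) = C(18, 1) = 18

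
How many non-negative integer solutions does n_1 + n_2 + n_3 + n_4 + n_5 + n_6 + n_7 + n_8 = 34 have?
C(34+8-1, 8-1) = C(41, 7) = 22481940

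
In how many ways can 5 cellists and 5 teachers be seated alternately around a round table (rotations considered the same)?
Fix one of the cellists: (5-1)! ways for the remaining cellists, × 5! ways for the teachers = 24 × 120 = 2880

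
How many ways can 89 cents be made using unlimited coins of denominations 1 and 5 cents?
Coefficient of x^89 in 1/(1-x^1) · 1/(1-x^5). Use j coins of 5 for j = 0..⌊89/5⌋ = 17, the rest in 1s: 17 + 1 = 18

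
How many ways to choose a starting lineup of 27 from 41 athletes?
C(41,27) = 41!/(27!×14!) = 35240152720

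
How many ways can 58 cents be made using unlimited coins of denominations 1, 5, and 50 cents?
Coefficient of x^58 in 1/(1-x^1) · 1/(1-x^5) · 1/(1-x^50). Case on j = number of 50-cent coins (j = 0..1); remainder r = 58 - 50j is made from {1,5} in ⌊r/5⌋+1 ways. r = 58, 8 → 12 + 2 = 14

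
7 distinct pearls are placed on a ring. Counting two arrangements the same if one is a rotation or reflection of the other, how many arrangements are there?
(7-1)!/2 = 720/2 = 360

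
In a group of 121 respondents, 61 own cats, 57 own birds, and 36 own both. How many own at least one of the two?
|A∪B| = |A| + |B| - |A∩B| = 61 + 57 - 36 = 82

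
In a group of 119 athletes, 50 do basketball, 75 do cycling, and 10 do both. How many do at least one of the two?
|A∪B| = |A| + |B| - |A∩B| = 50 + 75 - 10 = 115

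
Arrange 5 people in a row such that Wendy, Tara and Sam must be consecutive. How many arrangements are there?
Treat the 3 as one block: (5-3+1)! × 3! = 6 × 6 = 36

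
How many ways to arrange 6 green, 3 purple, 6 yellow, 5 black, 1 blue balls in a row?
21! / (6! × 3! × 6! × 5! × 1!) = 136882025280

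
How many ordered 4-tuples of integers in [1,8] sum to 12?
Coefficient of x^12 in (x + x² + ... + x^8)^4. By inclusion-exclusion on dice exceeding 8: Σ_j (-1)^j C(4,j)·C(12-1-8j, 3) = C(4,0)·C(11,3) - C(4,1)·C(3,3) = 1·165 - 4·1 = 161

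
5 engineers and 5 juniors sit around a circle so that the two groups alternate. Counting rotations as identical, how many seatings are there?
Fix one of the engineers: (5-1)! ways for the remaining engineers, × 5! ways for the juniors = 24 × 120 = 2880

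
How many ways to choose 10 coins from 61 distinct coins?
C(61,10) = 61!/(10!×51!) = 90177170226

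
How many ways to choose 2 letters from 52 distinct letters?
C(52,2) = 52!/(2!×50!) = 1326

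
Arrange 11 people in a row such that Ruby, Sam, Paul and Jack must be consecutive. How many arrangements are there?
Treat the 4 as one block: (11-4+1)! × 4! = 40320 × 24 = 967680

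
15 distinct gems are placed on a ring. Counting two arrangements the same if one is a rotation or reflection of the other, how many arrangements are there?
(15-1)!/2 = 87178291200/2 = 43589145600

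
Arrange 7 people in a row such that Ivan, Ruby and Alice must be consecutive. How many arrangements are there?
Treat the 3 as one block: (7-3+1)! × 3! = 120 × 6 = 720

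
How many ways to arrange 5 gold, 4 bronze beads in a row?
9! / (5! × 4!) = 126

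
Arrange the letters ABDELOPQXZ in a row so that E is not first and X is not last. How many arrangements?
By inclusion-exclusion: 10! - 2×(10-1)! + (10-2)! = 3628800 - 725760 + 40320 = 2943360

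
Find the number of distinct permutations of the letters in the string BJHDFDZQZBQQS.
13! / (2! × 1! × 1! × 3! × 2! × 2! × 1! × 1!) = 129729600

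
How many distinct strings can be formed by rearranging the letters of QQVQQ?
5! / (1! × 4!) = 5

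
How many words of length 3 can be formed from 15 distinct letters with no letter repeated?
P(15,3) = 15!/(15-3)! = 2730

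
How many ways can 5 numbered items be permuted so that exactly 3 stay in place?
Choose the 3 fixed points C(5,3) = 10, derange the rest: !2 = Σ_{j=0}^{2} (-1)^j·2!/j! = 2 - 2 + 1 = 1. Product = 10 × 1 = 10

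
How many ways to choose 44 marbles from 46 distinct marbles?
C(46,44) = 46!/(44!×2!) = 1035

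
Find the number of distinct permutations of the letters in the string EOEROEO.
7! / (3! × 1! × 3!) = 140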